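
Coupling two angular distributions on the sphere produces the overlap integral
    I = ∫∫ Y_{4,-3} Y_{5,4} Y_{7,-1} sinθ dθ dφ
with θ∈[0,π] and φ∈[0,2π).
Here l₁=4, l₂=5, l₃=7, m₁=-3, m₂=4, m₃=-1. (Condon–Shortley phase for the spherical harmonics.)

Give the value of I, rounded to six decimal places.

Checks pass: Σm=0; 16 even; l₃=7∈[1,9].
(2·4+1)(2·5+1)(2·7+1) = 1485
Δ: 2! 6! 8! / 17! → 1/6126120
sum: t=0:+1/69120 t=1:−1/20736 t=2:+1/69120 = -1/51840
3j²(4 5 7; 0 0 0) = Δ·Π!·Σ² = 280/21879  (sign +1)
sum: t=1:−1/29030400 t=2:+1/1209600 = 23/29030400
3j²(4 5 7; -3 4 -1) = Δ·Π!·Σ² = 529/97240  (sign +1)
combine: 4πI² = 1485·280/21879·529/97240 = 55545/537251
take √, sign +1: I = 0.09070452

0.090705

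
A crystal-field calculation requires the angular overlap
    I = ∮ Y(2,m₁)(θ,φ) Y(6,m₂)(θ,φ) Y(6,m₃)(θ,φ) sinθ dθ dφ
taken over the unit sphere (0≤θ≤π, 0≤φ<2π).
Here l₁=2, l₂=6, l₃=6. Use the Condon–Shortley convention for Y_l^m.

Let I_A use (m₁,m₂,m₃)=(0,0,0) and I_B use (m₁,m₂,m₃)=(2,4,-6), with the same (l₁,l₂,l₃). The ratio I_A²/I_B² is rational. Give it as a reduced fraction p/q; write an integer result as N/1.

49/11

l's match ⇒ only the (l;m) 3-j factors differ between A and B.
A: triangle coeff Δ(2,6,6) = 1/90090; Σ_t [0,2]: t=0:+1/69120 t=1:−1/14400 t=2:+1/69120 = -7/172800; (3j)²=14/715 [(2 6 6; 0 0 0)], sign=-1
B: triangle coeff Δ(2,6,6) = 1/90090; Σ_t [0,0]: t=0:+1/14515200 = 1/14515200; (3j)²=2/455 [(2 6 6; 2 4 -6)], sign=+1
I_A²/I_B² = (14/715)/(2/455) = 49/11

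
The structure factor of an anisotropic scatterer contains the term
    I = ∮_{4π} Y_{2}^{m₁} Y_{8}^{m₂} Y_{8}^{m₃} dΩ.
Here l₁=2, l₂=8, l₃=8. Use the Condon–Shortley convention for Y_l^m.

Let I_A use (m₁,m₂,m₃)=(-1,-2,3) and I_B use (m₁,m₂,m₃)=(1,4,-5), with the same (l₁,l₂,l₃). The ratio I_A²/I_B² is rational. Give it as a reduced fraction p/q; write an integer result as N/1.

275/702

Shared (l₁,l₂,l₃)=(2,8,8): N and (l;000)² cancel in I_A²/I_B².
A: Δ = 2!·2!·14!/19! = 1/348840; Racah Σ t=1..2: t=1:−1/87091200 t=2:+1/174182400 = -1/174182400; ⇒ 3j(2 8 8; -1 -2 3)² = 55/7752, sgn +1
B: Δ = 2!·2!·14!/19! = 1/348840; Racah Σ t=0..1: t=0:+1/1916006400 t=1:−1/479001600 = -1/638668800; ⇒ 3j(2 8 8; 1 4 -5)² = 117/6460, sgn +1
I_A²/I_B² = (55/7752)/(117/6460) = 275/702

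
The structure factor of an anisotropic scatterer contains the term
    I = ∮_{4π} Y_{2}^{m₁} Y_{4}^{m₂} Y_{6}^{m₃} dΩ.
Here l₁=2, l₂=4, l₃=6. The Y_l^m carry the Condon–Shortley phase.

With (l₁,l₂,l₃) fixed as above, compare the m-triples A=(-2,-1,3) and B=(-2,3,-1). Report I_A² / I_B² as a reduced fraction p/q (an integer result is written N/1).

Same 2,4,6: normalisation and zero-m 3j drop out of the ratio.
A: Δ: 0! 4! 8! / 13! → 1/6435; sum: t=0:+1/17280 = 1/17280; 3j²(2 4 6; -2 -1 3) = Δ·Π!·Σ² = 14/715  (sign -1)
B: Δ: 0! 4! 8! / 13! → 1/6435; sum: t=0:+1/120960 = 1/120960; 3j²(2 4 6; -2 3 -1) = Δ·Π!·Σ² = 1/1287  (sign -1)
I_A²/I_B² = (14/715)/(1/1287) = 126/5

126/5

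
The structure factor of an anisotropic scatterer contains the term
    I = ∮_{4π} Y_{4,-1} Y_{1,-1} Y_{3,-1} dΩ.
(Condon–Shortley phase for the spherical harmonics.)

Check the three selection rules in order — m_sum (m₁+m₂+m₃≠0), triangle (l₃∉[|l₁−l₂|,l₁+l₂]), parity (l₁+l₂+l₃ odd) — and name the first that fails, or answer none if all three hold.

m_sum

Σmᵢ = -3  ✗
l₃∈[|l₁−l₂|,l₁+l₂]=[3,5], have l₃=3
Σlᵢ = 8 ⇒ even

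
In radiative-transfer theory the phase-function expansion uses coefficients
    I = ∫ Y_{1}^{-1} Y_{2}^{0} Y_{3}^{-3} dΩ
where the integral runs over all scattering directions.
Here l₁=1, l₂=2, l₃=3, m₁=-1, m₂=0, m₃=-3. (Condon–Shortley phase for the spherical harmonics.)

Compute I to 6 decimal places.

Σmᵢ = -4 ≠ 0, so the φ-integral vanishes; I = 0

0.000000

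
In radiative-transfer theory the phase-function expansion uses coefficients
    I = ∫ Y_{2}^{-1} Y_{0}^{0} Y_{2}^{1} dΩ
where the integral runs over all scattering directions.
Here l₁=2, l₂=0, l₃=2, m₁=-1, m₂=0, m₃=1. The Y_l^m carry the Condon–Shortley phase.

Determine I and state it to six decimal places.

Rules hold: Σm=0, L=4 even, 2≤2≤2.
N = 5·1·5 = 25
Δ = 0!·4!·0!/5! = 1/5
Racah Σ t=0..0: t=0:+1/4 = 1/4
⇒ 3j(2 0 2; 0 0 0)² = 1/5, sgn +1
Racah Σ t=0..0: t=0:+1/6 = 1/6
⇒ 3j(2 0 2; -1 0 1)² = 1/5, sgn -1
4πI² = N·(3j₀)²·(3jₘ)² = 1/1
I = -1·√(1/4π) = -0.28209479

-0.282095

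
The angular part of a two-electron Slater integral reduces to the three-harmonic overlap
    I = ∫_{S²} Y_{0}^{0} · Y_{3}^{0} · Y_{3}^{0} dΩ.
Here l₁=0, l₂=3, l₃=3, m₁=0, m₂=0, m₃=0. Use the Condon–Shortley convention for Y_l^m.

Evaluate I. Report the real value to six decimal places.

0.282095

m-sum 0 ✓  L=6 even ✓  3≤3≤3 ✓
Π(2lᵢ+1) = 1×7×7 = 49
triangle coeff Δ(0,3,3) = 1/7
Σ_t [0,0]: t=0:+1/36 = 1/36
(3j)²=1/7 [(0 3 3; 0 0 0)], sign=-1
(m-triple is (0,0,0) — same symbol as above.)
⇒ 4πI² = 1/1
I = (+1)√(1/1/(4π)) = 0.28209479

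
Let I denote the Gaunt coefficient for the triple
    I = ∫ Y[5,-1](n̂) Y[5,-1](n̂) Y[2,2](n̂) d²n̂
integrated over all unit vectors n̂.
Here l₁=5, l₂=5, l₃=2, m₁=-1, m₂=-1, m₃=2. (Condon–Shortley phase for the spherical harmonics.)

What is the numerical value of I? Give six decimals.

m-sum 0 ✓  L=12 even ✓  0≤2≤10 ✓
Π(2lᵢ+1) = 11×11×5 = 605
triangle coeff Δ(5,5,2) = 1/38610
Σ_t [3,5]: t=3:−1/2880 t=4:+1/576 t=5:−1/2880 = 1/960
(3j)²=10/429 [(5 5 2; 0 0 0)], sign=+1
Σ_t [4,4]: t=4:+1/2304 = 1/2304
(3j)²=5/143 [(5 5 2; -1 -1 2)], sign=+1
⇒ 4πI² = 250/507
I = (+1)√(250/507/(4π)) = 0.19808933

0.198089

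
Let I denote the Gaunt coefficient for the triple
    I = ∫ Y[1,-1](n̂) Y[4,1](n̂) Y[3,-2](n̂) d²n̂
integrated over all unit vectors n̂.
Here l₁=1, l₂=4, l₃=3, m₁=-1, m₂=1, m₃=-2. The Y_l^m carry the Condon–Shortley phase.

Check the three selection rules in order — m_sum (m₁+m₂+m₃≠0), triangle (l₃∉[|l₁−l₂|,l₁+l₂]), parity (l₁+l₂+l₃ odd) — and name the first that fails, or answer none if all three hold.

Σmᵢ = -2  ✗
l₃∈[|l₁−l₂|,l₁+l₂]=[3,5], have l₃=3
Σlᵢ = 8 ⇒ even

m_sum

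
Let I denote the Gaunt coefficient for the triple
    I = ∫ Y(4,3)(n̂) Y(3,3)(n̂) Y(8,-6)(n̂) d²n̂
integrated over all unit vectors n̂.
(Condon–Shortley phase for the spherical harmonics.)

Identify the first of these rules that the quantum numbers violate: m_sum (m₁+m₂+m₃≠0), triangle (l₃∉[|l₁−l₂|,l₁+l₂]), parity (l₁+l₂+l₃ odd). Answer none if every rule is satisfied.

triangle

azimuthal sum: 3 + 3 − 6 = 0  ✓
1 ≤ 8 ≤ 7 (triangle on l)  ✗
L = 4 + 3 + 8 = 15 (odd)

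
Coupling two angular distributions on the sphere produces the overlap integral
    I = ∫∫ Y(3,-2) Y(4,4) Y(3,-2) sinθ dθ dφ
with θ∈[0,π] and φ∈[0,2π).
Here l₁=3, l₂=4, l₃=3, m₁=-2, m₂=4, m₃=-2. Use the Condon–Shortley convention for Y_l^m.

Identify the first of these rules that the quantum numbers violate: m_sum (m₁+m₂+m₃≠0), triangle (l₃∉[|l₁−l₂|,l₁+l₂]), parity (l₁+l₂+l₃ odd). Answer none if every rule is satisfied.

none

m₁+m₂+m₃ = -2 + 4 − 2 = 0  ✓
triangle: |3−4|=1 ≤ l₃=3 ≤ 3+4=7  ✓
parity: l₁+l₂+l₃ = 10 is even  ✓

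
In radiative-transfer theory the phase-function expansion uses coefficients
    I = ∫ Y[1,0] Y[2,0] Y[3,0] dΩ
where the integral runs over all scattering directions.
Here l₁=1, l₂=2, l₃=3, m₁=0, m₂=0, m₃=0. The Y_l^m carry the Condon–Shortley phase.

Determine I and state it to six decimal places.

m-sum 0 ✓  L=6 even ✓  1≤3≤3 ✓
Π(2lᵢ+1) = 3×5×7 = 105
triangle coeff Δ(1,2,3) = 1/105
Σ_t [0,0]: t=0:+1/4 = 1/4
(3j)²=3/35 [(1 2 3; 0 0 0)], sign=-1
(m-triple is (0,0,0) — same symbol as above.)
⇒ 4πI² = 27/35
I = (+1)√(27/35/(4π)) = 0.24776670

0.247767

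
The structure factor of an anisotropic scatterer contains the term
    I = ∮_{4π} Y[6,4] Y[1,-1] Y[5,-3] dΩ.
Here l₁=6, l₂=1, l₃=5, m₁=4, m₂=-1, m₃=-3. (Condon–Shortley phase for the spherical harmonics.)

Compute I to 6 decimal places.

m-sum 0 ✓  L=12 even ✓  5≤5≤7 ✓
Π(2lᵢ+1) = 13×3×11 = 429
triangle coeff Δ(6,1,5) = 1/858
Σ_t [1,1]: t=1:−1/14400 = -1/14400
(3j)²=6/143 [(6 1 5; 0 0 0)], sign=+1
Σ_t [0,0]: t=0:+1/161280 = 1/161280
(3j)²=15/286 [(6 1 5; 4 -1 -3)], sign=+1
⇒ 4πI² = 135/143
I = (+1)√(135/143/(4π)) = 0.27409047

0.274090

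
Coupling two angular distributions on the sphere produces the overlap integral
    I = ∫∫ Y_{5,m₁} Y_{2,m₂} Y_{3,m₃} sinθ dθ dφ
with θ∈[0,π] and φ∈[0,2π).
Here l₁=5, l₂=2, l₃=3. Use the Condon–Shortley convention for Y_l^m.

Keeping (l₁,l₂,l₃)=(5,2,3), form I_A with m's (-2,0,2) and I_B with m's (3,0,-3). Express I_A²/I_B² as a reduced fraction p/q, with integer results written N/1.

9/4

Shared (l₁,l₂,l₃)=(5,2,3): N and (l;000)² cancel in I_A²/I_B².
A: Δ = 4!·6!·0!/11! = 1/2310; Racah Σ t=2..2: t=2:+1/480 = 1/480; ⇒ 3j(5 2 3; -2 0 2)² = 3/110, sgn -1
B: Δ = 4!·6!·0!/11! = 1/2310; Racah Σ t=2..2: t=2:+1/2880 = 1/2880; ⇒ 3j(5 2 3; 3 0 -3)² = 2/165, sgn +1
I_A²/I_B² = (3/110)/(2/165) = 9/4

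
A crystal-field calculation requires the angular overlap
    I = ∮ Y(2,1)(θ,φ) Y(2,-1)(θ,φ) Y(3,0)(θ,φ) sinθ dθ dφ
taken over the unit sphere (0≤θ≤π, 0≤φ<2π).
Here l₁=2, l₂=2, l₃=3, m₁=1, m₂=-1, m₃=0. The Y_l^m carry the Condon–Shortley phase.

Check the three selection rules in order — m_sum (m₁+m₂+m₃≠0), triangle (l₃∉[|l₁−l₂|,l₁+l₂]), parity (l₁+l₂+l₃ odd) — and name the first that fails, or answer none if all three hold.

parity

m₁+m₂+m₃ = 1 − 1 + 0 = 0  ✓
triangle: |2−2|=0 ≤ l₃=3 ≤ 2+2=4  ✓
parity: l₁+l₂+l₃ = 7 is odd  ✗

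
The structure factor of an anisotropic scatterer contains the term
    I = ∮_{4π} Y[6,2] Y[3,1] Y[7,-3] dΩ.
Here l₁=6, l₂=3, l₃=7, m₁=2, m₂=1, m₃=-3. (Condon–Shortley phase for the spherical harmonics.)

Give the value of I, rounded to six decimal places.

-0.150285

m-sum 0 ✓  L=16 even ✓  3≤7≤9 ✓
Π(2lᵢ+1) = 13×7×15 = 1365
triangle coeff Δ(6,3,7) = 1/2042040
Σ_t [0,2]: t=0:+1/207360 t=1:−1/57600 t=2:+1/207360 = -1/129600
(3j)²=168/12155 [(6 3 7; 0 0 0)], sign=+1
Σ_t [0,2]: t=0:+1/829440 t=1:−1/181440 t=2:+1/645120 = -1/362880
(3j)²=256/17017 [(6 3 7; 2 1 -3)], sign=-1
⇒ 4πI² = 129024/454597
I = (-1)√(129024/454597/(4π)) = -0.15028548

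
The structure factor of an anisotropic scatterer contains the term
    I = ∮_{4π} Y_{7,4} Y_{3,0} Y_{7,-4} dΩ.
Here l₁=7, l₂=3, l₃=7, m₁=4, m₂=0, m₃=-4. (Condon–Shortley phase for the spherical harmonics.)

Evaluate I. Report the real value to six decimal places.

L=17 odd ⇒ parity kills the (l;000) factor ⇒ I = 0

0.000000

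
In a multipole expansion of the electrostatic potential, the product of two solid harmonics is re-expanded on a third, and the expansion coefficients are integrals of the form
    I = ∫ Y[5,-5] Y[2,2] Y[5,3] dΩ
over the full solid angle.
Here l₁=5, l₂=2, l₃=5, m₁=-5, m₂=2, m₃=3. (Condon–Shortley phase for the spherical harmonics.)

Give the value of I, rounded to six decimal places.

0.088588

Checks pass: Σm=0; 12 even; l₃=5∈[3,7].
(2·5+1)(2·2+1)(2·5+1) = 605
Δ: 2! 8! 2! / 13! → 1/38610
sum: t=0:+1/2880 t=1:−1/576 t=2:+1/2880 = -1/960
3j²(5 2 5; 0 0 0) = Δ·Π!·Σ² = 10/429  (sign +1)
sum: t=2:+1/161280 = 1/161280
3j²(5 2 5; -5 2 3) = Δ·Π!·Σ² = 1/143  (sign +1)
combine: 4πI² = 605·10/429·1/143 = 50/507
take √, sign +1: I = 0.08858824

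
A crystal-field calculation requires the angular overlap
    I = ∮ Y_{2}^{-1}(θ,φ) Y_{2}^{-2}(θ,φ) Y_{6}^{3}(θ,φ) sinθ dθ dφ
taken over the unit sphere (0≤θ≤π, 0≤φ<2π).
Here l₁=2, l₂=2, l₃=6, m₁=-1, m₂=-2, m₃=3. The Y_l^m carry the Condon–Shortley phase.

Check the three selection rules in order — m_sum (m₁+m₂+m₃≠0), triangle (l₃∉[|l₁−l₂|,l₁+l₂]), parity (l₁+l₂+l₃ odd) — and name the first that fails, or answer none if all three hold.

Σmᵢ = 0  ✓
l₃∈[|l₁−l₂|,l₁+l₂]=[0,4], have l₃=6  ✗
Σlᵢ = 10 ⇒ even

triangle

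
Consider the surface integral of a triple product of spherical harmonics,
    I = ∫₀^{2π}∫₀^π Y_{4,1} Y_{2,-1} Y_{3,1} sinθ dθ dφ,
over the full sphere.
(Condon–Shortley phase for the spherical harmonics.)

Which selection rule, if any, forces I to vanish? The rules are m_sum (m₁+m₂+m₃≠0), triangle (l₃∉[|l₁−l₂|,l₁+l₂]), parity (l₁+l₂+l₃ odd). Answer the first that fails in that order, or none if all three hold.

m_sum

Σmᵢ = 1  ✗
l₃∈[|l₁−l₂|,l₁+l₂]=[2,6], have l₃=3
Σlᵢ = 9 ⇒ odd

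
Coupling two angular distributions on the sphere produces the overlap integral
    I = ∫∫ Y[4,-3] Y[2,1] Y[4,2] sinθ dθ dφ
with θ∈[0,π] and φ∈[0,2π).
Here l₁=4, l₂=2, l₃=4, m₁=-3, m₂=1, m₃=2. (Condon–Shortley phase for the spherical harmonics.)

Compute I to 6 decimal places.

Checks pass: Σm=0; 10 even; l₃=4∈[2,6].
(2·4+1)(2·2+1)(2·4+1) = 405
Δ: 2! 6! 2! / 11! → 1/13860
sum: t=0:+1/192 t=1:−1/36 t=2:+1/192 = -5/288
3j²(4 2 4; 0 0 0) = Δ·Π!·Σ² = 20/693  (sign -1)
sum: t=1:−1/1440 t=2:+1/240 = 1/288
3j²(4 2 4; -3 1 2) = Δ·Π!·Σ² = 5/132  (sign +1)
combine: 4πI² = 405·20/693·5/132 = 375/847
take √, sign -1: I = -0.18770204

-0.187702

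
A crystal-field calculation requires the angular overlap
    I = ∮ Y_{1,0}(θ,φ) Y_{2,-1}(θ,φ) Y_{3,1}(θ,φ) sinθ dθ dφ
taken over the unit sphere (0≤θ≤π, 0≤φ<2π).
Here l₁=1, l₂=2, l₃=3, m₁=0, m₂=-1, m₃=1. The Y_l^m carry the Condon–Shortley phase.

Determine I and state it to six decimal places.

-0.233597

Checks pass: Σm=0; 6 even; l₃=3∈[1,3].
(2·1+1)(2·2+1)(2·3+1) = 105
Δ: 0! 2! 4! / 7! → 1/105
sum: t=0:+1/4 = 1/4
3j²(1 2 3; 0 0 0) = Δ·Π!·Σ² = 3/35  (sign -1)
sum: t=0:+1/6 = 1/6
3j²(1 2 3; 0 -1 1) = Δ·Π!·Σ² = 8/105  (sign +1)
combine: 4πI² = 105·3/35·8/105 = 24/35
take √, sign -1: I = -0.23359668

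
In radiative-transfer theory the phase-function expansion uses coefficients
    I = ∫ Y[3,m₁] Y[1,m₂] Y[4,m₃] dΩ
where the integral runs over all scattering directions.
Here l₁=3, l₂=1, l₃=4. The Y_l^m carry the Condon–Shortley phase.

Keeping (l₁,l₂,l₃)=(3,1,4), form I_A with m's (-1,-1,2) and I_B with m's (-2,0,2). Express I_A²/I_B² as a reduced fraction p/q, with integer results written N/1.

Same 3,1,4: normalisation and zero-m 3j drop out of the ratio.
A: Δ: 0! 6! 2! / 9! → 1/252; sum: t=0:+1/96 = 1/96; 3j²(3 1 4; -1 -1 2) = Δ·Π!·Σ² = 5/84  (sign +1)
B: Δ: 0! 6! 2! / 9! → 1/252; sum: t=0:+1/120 = 1/120; 3j²(3 1 4; -2 0 2) = Δ·Π!·Σ² = 1/21  (sign +1)
I_A²/I_B² = (5/84)/(1/21) = 5/4

5/4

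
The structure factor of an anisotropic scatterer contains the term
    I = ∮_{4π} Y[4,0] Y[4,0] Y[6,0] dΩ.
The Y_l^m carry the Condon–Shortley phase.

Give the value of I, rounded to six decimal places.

Checks pass: Σm=0; 14 even; l₃=6∈[0,8].
(2·4+1)(2·4+1)(2·6+1) = 1053
Δ: 2! 6! 6! / 15! → 1/1261260
sum: t=0:+1/4608 t=1:−1/1296 t=2:+1/4608 = -7/20736
3j²(4 4 6; 0 0 0) = Δ·Π!·Σ² = 20/1287  (sign -1)
(m-triple is (0,0,0) — same symbol as above.)
combine: 4πI² = 1053·20/1287·20/1287 = 400/1573
take √, sign +1: I = 0.14225276

0.142253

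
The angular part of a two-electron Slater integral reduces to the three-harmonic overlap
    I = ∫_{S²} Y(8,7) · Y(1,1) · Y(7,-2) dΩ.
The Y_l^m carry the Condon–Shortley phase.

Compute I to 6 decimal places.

m-sum = 7 + 1 − 2 = 6 ≠ 0 ⇒ I = 0

0.000000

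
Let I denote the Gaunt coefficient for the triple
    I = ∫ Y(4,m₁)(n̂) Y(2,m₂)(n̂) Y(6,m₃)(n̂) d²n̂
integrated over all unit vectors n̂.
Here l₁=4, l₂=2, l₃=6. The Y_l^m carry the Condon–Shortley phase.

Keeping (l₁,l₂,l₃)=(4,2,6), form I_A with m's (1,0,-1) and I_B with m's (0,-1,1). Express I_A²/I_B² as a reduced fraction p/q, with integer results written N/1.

l's match ⇒ only the (l;m) 3-j factors differ between A and B.
A: triangle coeff Δ(4,2,6) = 1/6435; Σ_t [0,0]: t=0:+1/2880 = 1/2880; (3j)²=14/429 [(4 2 6; 1 0 -1)], sign=-1
B: triangle coeff Δ(4,2,6) = 1/6435; Σ_t [0,0]: t=0:+1/3456 = 1/3456; (3j)²=35/1287 [(4 2 6; 0 -1 1)], sign=-1
I_A²/I_B² = (14/429)/(35/1287) = 6/5

6/5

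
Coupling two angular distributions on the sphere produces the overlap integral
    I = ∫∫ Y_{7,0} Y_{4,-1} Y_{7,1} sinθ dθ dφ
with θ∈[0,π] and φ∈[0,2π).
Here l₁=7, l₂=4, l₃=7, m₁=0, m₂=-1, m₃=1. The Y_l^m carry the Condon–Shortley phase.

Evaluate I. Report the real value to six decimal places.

-0.037251

Checks pass: Σm=0; 18 even; l₃=7∈[3,11].
(2·7+1)(2·4+1)(2·7+1) = 2025
Δ: 4! 10! 4! / 19! → 1/58198140
sum: t=0:+1/17418240 t=1:−1/622080 t=2:+1/230400 t=3:−1/622080 t=4:+1/17418240 = 1/806400
3j²(7 4 7; 0 0 0) = Δ·Π!·Σ² = 2268/230945  (sign -1)
sum: t=0:+1/4354560 t=1:−1/414720 t=2:+1/345600 t=3:−1/2488320 = 1/3225600
3j²(7 4 7; 0 -1 1) = Δ·Π!·Σ² = 81/92378  (sign +1)
combine: 4πI² = 2025·2268/230945·81/92378 = 37200870/2133423721
take √, sign -1: I = -0.03725058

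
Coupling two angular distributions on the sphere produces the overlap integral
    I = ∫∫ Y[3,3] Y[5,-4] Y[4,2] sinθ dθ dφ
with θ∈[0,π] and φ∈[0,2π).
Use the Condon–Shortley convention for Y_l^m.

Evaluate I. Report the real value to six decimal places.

0.000000

Σmᵢ = 1 ≠ 0, so the φ-integral vanishes; I = 0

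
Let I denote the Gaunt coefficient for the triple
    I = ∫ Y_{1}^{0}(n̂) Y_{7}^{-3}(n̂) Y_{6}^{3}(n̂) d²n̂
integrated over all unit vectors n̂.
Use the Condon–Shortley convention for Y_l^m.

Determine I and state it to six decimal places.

-0.221293

Rules hold: Σm=0, L=14 even, 6≤6≤8.
N = 3·15·13 = 585
Δ = 2!·0!·12!/15! = 1/1365
Racah Σ t=1..1: t=1:−1/518400 = -1/518400
⇒ 3j(1 7 6; 0 0 0)² = 7/195, sgn -1
Racah Σ t=1..1: t=1:−1/2177280 = -1/2177280
⇒ 3j(1 7 6; 0 -3 3)² = 8/273, sgn +1
4πI² = N·(3j₀)²·(3jₘ)² = 8/13
I = -1·√(0.615385/4π) = -0.22129336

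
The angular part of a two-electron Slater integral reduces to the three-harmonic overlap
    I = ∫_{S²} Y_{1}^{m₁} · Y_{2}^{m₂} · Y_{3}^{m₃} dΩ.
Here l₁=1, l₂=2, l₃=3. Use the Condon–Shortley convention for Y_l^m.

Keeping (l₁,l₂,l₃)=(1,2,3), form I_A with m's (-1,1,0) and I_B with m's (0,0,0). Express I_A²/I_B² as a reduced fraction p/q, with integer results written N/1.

1/3

l's match ⇒ only the (l;m) 3-j factors differ between A and B.
A: triangle coeff Δ(1,2,3) = 1/105; Σ_t [0,0]: t=0:+1/12 = 1/12; (3j)²=1/35 [(1 2 3; -1 1 0)], sign=-1
B: triangle coeff Δ(1,2,3) = 1/105; Σ_t [0,0]: t=0:+1/4 = 1/4; (3j)²=3/35 [(1 2 3; 0 0 0)], sign=-1
I_A²/I_B² = (1/35)/(3/35) = 1/3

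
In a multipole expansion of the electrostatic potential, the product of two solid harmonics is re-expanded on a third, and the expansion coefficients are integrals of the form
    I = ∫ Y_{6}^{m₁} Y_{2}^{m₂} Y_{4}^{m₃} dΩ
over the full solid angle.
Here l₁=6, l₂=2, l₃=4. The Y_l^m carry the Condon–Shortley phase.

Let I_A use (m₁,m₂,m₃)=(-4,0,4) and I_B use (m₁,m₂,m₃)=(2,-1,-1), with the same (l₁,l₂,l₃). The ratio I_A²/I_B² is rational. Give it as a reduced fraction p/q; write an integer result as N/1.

l's match ⇒ only the (l;m) 3-j factors differ between A and B.
A: triangle coeff Δ(6,2,4) = 1/6435; Σ_t [2,2]: t=2:+1/161280 = 1/161280; (3j)²=1/143 [(6 2 4; -4 0 4)], sign=+1
B: triangle coeff Δ(6,2,4) = 1/6435; Σ_t [1,1]: t=1:−1/4320 = -1/4320; (3j)²=224/6435 [(6 2 4; 2 -1 -1)], sign=+1
I_A²/I_B² = (1/143)/(224/6435) = 45/224

45/224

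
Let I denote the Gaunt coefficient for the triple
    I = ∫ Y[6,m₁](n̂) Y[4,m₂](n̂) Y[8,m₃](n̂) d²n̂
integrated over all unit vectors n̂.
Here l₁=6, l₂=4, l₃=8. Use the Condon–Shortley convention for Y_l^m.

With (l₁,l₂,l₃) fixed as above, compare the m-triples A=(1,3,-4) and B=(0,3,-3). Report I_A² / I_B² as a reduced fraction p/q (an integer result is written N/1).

250/567

Shared (l₁,l₂,l₃)=(6,4,8): N and (l;000)² cancel in I_A²/I_B².
A: Δ = 2!·10!·6!/19! = 1/23279256; Racah Σ t=1..2: t=1:−1/12441600 t=2:+1/7257600 = 1/17418240; ⇒ 3j(6 4 8; 1 3 -4)² = 125/25194, sgn +1
B: Δ = 2!·10!·6!/19! = 1/23279256; Racah Σ t=1..2: t=1:−1/10368000 t=2:+1/4147200 = 1/6912000; ⇒ 3j(6 4 8; 0 3 -3)² = 189/16796, sgn -1
I_A²/I_B² = (125/25194)/(189/16796) = 250/567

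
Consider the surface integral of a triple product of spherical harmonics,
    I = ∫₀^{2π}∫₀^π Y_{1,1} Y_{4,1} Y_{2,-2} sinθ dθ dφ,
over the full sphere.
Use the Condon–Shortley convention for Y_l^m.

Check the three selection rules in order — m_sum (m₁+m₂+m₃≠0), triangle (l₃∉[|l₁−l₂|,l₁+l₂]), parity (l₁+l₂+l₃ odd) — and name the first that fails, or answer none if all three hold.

triangle

m₁+m₂+m₃ = 1 + 1 − 2 = 0  ✓
triangle: |1−4|=3 ≤ l₃=2 ≤ 1+4=5  ✗
parity: l₁+l₂+l₃ = 7 is odd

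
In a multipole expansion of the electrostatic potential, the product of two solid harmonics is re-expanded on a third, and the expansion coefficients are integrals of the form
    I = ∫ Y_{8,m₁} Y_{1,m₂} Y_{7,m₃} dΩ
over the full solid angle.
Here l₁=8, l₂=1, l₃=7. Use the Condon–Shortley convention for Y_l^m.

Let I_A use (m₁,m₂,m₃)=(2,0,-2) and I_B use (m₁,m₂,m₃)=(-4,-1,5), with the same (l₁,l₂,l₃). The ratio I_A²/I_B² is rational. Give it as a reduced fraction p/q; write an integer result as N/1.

10/1

Same 8,1,7: normalisation and zero-m 3j drop out of the ratio.
A: Δ: 2! 14! 0! / 17! → 1/2040; sum: t=1:−1/43545600 = -1/43545600; 3j²(8 1 7; 2 0 -2) = Δ·Π!·Σ² = 1/34  (sign +1)
B: Δ: 2! 14! 0! / 17! → 1/2040; sum: t=0:+1/1916006400 = 1/1916006400; 3j²(8 1 7; -4 -1 5) = Δ·Π!·Σ² = 1/340  (sign +1)
I_A²/I_B² = (1/34)/(1/340) = 10/1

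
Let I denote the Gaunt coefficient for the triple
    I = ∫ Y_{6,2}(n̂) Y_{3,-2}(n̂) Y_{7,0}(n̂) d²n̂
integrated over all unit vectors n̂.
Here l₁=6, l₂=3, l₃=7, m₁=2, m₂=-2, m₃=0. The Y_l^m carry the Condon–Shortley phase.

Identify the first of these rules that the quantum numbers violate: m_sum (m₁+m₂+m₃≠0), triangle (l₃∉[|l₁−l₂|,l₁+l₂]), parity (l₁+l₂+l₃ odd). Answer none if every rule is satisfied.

Σmᵢ = 0  ✓
l₃∈[|l₁−l₂|,l₁+l₂]=[3,9], have l₃=7  ✓
Σlᵢ = 16 ⇒ even  ✓

none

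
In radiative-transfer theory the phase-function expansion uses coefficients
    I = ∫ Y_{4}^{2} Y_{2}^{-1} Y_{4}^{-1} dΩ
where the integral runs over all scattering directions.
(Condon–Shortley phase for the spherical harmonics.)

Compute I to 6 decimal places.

0.127700

Checks pass: Σm=0; 10 even; l₃=4∈[2,6].
(2·4+1)(2·2+1)(2·4+1) = 405
Δ: 2! 6! 2! / 11! → 1/13860
sum: t=0:+1/192 t=1:−1/36 t=2:+1/192 = -5/288
3j²(4 2 4; 0 0 0) = Δ·Π!·Σ² = 20/693  (sign -1)
sum: t=0:+1/96 t=1:−1/240 = 1/160
3j²(4 2 4; 2 -1 -1) = Δ·Π!·Σ² = 27/1540  (sign -1)
combine: 4πI² = 405·20/693·27/1540 = 1215/5929
take √, sign +1: I = 0.12770047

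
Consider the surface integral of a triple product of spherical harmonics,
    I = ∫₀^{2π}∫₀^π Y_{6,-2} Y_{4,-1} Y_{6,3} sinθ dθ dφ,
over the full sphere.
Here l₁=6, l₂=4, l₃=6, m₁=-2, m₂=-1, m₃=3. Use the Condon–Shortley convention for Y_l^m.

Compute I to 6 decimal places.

Rules hold: Σm=0, L=16 even, 2≤6≤10.
N = 13·9·13 = 1521
Δ = 4!·8!·4!/17! = 1/15315300
Racah Σ t=0..4: t=0:+1/829440 t=1:−1/25920 t=2:+1/9216 t=3:−1/25920 t=4:+1/829440 = 7/207360
⇒ 3j(6 4 6; 0 0 0)² = 28/2431, sgn +1
Racah Σ t=0..3: t=0:+1/5806080 t=1:−1/120960 t=2:+1/34560 t=3:−1/103680 = 13/1161216
⇒ 3j(6 4 6; -2 -1 3)² = 65/5236, sgn -1
4πI² = N·(3j₀)²·(3jₘ)² = 7605/34969
I = -1·√(0.217478/4π) = -0.13155370

-0.131554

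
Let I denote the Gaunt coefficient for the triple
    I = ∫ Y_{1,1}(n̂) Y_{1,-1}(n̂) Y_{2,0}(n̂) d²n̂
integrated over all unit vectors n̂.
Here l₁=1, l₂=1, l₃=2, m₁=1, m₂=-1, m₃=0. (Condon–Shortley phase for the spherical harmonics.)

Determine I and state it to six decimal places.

0.126157

Rules hold: Σm=0, L=4 even, 0≤2≤2.
N = 3·3·5 = 45
Δ = 0!·2!·2!/5! = 1/30
Racah Σ t=0..0: t=0:+1/1 = 1/1
⇒ 3j(1 1 2; 0 0 0)² = 2/15, sgn +1
Racah Σ t=0..0: t=0:+1/4 = 1/4
⇒ 3j(1 1 2; 1 -1 0)² = 1/30, sgn +1
4πI² = N·(3j₀)²·(3jₘ)² = 1/5
I = +1·√(0.2/4π) = 0.12615663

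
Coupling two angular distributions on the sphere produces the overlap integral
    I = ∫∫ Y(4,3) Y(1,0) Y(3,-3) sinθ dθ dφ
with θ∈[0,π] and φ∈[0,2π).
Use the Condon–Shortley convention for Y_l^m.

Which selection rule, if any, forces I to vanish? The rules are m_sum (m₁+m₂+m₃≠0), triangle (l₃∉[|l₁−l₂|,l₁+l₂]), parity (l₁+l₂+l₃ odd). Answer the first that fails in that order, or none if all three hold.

none

m₁+m₂+m₃ = 3 + 0 − 3 = 0  ✓
triangle: |4−1|=3 ≤ l₃=3 ≤ 4+1=5  ✓
parity: l₁+l₂+l₃ = 8 is even  ✓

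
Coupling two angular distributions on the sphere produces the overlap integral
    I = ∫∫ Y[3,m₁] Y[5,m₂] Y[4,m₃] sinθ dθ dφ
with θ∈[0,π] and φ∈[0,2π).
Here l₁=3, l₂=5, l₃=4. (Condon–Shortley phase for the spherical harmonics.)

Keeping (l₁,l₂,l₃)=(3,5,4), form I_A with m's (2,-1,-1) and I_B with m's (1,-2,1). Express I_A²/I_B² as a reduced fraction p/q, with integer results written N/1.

3125/3584

Same 3,5,4: normalisation and zero-m 3j drop out of the ratio.
A: Δ: 4! 2! 6! / 13! → 1/180180; sum: t=0:+1/1152 t=1:−1/432 = -5/3456; 3j²(3 5 4; 2 -1 -1) = Δ·Π!·Σ² = 625/36036  (sign +1)
B: Δ: 4! 2! 6! / 13! → 1/180180; sum: t=0:+1/1728 t=1:−1/288 t=2:+1/960 = -1/540; 3j²(3 5 4; 1 -2 1) = Δ·Π!·Σ² = 128/6435  (sign +1)
I_A²/I_B² = (625/36036)/(128/6435) = 3125/3584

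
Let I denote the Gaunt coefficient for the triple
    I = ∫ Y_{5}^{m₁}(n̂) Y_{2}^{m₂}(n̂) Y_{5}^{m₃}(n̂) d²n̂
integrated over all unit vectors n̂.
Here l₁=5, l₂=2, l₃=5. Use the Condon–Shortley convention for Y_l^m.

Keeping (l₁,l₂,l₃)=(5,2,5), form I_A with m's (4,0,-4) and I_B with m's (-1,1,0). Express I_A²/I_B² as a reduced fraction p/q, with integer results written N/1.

36/5

l's match ⇒ only the (l;m) 3-j factors differ between A and B.
A: triangle coeff Δ(5,2,5) = 1/38610; Σ_t [0,1]: t=0:+1/20160 t=1:−1/40320 = 1/40320; (3j)²=6/715 [(5 2 5; 4 0 -4)], sign=-1
B: triangle coeff Δ(5,2,5) = 1/38610; Σ_t [1,2]: t=1:−1/1440 t=2:+1/1152 = 1/5760; (3j)²=1/858 [(5 2 5; -1 1 0)], sign=-1
I_A²/I_B² = (6/715)/(1/858) = 36/5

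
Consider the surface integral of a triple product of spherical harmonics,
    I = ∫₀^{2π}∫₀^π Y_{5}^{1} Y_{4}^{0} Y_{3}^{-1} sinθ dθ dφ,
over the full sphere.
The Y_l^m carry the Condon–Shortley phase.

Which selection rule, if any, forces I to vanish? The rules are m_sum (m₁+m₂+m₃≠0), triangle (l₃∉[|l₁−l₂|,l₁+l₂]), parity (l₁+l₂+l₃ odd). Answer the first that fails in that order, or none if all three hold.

none

m₁+m₂+m₃ = 1 + 0 − 1 = 0  ✓
triangle: |5−4|=1 ≤ l₃=3 ≤ 5+4=9  ✓
parity: l₁+l₂+l₃ = 12 is even  ✓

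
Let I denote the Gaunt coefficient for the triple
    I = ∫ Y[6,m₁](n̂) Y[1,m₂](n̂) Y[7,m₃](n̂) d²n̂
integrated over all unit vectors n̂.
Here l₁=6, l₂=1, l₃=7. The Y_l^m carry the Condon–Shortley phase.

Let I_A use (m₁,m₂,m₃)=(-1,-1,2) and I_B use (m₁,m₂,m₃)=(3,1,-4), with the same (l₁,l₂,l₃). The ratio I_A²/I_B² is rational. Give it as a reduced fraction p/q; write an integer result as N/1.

l's match ⇒ only the (l;m) 3-j factors differ between A and B.
A: triangle coeff Δ(6,1,7) = 1/1365; Σ_t [0,0]: t=0:+1/1209600 = 1/1209600; (3j)²=12/455 [(6 1 7; -1 -1 2)], sign=-1
B: triangle coeff Δ(6,1,7) = 1/1365; Σ_t [0,0]: t=0:+1/4354560 = 1/4354560; (3j)²=11/273 [(6 1 7; 3 1 -4)], sign=-1
I_A²/I_B² = (12/455)/(11/273) = 36/55

36/55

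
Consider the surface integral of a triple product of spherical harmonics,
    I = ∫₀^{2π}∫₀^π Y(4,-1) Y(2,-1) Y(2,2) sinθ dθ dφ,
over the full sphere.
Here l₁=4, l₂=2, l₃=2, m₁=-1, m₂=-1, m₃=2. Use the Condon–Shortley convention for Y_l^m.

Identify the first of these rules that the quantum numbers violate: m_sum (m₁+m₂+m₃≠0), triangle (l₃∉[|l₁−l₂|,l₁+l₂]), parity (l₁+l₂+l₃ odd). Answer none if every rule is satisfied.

azimuthal sum: -1 − 1 + 2 = 0  ✓
2 ≤ 2 ≤ 6 (triangle on l)  ✓
L = 4 + 2 + 2 = 8 (even)  ✓

none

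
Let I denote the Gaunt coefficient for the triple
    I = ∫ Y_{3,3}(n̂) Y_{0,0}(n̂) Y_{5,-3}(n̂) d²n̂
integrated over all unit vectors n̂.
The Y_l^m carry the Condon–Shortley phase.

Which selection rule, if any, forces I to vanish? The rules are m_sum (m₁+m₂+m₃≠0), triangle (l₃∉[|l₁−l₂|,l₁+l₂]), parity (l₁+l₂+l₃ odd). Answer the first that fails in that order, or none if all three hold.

triangle

azimuthal sum: 3 + 0 − 3 = 0  ✓
3 ≤ 5 ≤ 3 (triangle on l)  ✗
L = 3 + 0 + 5 = 8 (even)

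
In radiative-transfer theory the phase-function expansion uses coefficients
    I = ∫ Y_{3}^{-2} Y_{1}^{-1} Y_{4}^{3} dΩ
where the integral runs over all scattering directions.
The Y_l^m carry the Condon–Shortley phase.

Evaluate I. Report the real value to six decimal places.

-0.282095

m-sum 0 ✓  L=8 even ✓  2≤4≤4 ✓
Π(2lᵢ+1) = 7×3×9 = 189
triangle coeff Δ(3,1,4) = 1/252
Σ_t [0,0]: t=0:+1/36 = 1/36
(3j)²=4/63 [(3 1 4; 0 0 0)], sign=+1
Σ_t [0,0]: t=0:+1/240 = 1/240
(3j)²=1/12 [(3 1 4; -2 -1 3)], sign=-1
⇒ 4πI² = 1/1
I = (-1)√(1/1/(4π)) = -0.28209479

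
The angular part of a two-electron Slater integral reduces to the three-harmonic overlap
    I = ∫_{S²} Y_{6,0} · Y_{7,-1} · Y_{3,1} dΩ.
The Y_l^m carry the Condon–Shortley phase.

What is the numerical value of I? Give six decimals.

m-sum 0 ✓  L=16 even ✓  1≤3≤13 ✓
Π(2lᵢ+1) = 13×15×7 = 1365
triangle coeff Δ(6,7,3) = 1/2042040
Σ_t [4,6]: t=4:+1/207360 t=5:−1/57600 t=6:+1/207360 = -1/129600
(3j)²=168/12155 [(6 7 3; 0 0 0)], sign=+1
Σ_t [4,6]: t=4:+1/138240 t=5:−1/86400 t=6:+1/829440 = -13/4147200
(3j)²=13/3740 [(6 7 3; 0 -1 1)], sign=-1
⇒ 4πI² = 11466/174845
I = (-1)√(11466/174845/(4π)) = -0.07223945

-0.072239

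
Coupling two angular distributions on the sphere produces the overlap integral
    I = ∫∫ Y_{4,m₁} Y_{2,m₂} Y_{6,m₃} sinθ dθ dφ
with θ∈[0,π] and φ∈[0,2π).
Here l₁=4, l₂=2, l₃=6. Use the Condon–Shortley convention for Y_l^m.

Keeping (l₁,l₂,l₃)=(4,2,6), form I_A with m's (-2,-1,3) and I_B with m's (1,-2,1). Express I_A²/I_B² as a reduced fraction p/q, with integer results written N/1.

36/5

Same 4,2,6: normalisation and zero-m 3j drop out of the ratio.
A: Δ: 0! 8! 4! / 13! → 1/6435; sum: t=0:+1/8640 = 1/8640; 3j²(4 2 6; -2 -1 3) = Δ·Π!·Σ² = 28/715  (sign -1)
B: Δ: 0! 8! 4! / 13! → 1/6435; sum: t=0:+1/17280 = 1/17280; 3j²(4 2 6; 1 -2 1) = Δ·Π!·Σ² = 7/1287  (sign -1)
I_A²/I_B² = (28/715)/(7/1287) = 36/5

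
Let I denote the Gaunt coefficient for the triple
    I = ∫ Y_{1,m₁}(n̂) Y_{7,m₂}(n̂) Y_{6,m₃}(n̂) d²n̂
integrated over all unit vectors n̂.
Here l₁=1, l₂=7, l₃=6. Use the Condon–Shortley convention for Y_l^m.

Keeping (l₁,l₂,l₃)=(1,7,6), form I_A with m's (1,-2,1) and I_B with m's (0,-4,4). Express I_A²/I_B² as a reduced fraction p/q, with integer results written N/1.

12/11

Same 1,7,6: normalisation and zero-m 3j drop out of the ratio.
A: Δ: 2! 0! 12! / 15! → 1/1365; sum: t=0:+1/1209600 = 1/1209600; 3j²(1 7 6; 1 -2 1) = Δ·Π!·Σ² = 12/455  (sign -1)
B: Δ: 2! 0! 12! / 15! → 1/1365; sum: t=1:−1/7257600 = -1/7257600; 3j²(1 7 6; 0 -4 4) = Δ·Π!·Σ² = 11/455  (sign -1)
I_A²/I_B² = (12/455)/(11/455) = 12/11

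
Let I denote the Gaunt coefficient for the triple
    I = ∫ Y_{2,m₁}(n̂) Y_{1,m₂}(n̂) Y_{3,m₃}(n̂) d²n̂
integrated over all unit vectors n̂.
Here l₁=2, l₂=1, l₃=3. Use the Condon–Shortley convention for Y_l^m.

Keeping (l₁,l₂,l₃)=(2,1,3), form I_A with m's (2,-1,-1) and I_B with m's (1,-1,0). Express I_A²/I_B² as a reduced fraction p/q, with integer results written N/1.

l's match ⇒ only the (l;m) 3-j factors differ between A and B.
A: triangle coeff Δ(2,1,3) = 1/105; Σ_t [0,0]: t=0:+1/48 = 1/48; (3j)²=1/105 [(2 1 3; 2 -1 -1)], sign=+1
B: triangle coeff Δ(2,1,3) = 1/105; Σ_t [0,0]: t=0:+1/12 = 1/12; (3j)²=1/35 [(2 1 3; 1 -1 0)], sign=-1
I_A²/I_B² = (1/105)/(1/35) = 1/3

1/3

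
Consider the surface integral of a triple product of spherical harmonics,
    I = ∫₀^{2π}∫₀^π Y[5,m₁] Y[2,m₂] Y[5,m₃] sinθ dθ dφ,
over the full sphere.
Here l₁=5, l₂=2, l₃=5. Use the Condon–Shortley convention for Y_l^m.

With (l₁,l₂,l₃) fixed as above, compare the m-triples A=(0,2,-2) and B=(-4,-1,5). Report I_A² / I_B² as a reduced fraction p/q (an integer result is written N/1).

l's match ⇒ only the (l;m) 3-j factors differ between A and B.
A: triangle coeff Δ(5,2,5) = 1/38610; Σ_t [2,2]: t=2:+1/2880 = 1/2880; (3j)²=14/429 [(5 2 5; 0 2 -2)], sign=-1
B: triangle coeff Δ(5,2,5) = 1/38610; Σ_t [1,1]: t=1:−1/80640 = -1/80640; (3j)²=9/286 [(5 2 5; -4 -1 5)], sign=-1
I_A²/I_B² = (14/429)/(9/286) = 28/27

28/27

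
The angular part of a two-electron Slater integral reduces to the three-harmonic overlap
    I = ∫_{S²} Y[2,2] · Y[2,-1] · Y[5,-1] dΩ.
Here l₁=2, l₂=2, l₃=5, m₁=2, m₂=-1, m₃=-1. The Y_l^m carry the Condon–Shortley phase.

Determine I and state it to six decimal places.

triangle: need 0≤l₃≤4, have 5; I=0

0.000000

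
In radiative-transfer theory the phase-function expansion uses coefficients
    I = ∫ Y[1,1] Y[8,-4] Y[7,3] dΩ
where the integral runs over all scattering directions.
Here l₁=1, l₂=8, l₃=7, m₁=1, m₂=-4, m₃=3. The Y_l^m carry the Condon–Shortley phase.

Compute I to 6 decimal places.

0.248575

Rules hold: Σm=0, L=16 even, 7≤7≤9.
N = 3·17·15 = 765
Δ = 2!·0!·14!/17! = 1/2040
Racah Σ t=1..1: t=1:−1/25401600 = -1/25401600
⇒ 3j(1 8 7; 0 0 0)² = 8/255, sgn +1
Racah Σ t=0..0: t=0:+1/174182400 = 1/174182400
⇒ 3j(1 8 7; 1 -4 3)² = 11/340, sgn +1
4πI² = N·(3j₀)²·(3jₘ)² = 66/85
I = +1·√(0.776471/4π) = 0.24857507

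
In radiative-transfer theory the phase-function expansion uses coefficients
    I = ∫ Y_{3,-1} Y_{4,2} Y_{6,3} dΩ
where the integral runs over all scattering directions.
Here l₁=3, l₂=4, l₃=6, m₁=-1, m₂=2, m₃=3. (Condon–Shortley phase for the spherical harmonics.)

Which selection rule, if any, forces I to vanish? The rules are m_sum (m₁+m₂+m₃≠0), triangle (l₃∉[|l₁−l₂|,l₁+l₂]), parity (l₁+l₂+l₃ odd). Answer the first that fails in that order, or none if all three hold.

m_sum

azimuthal sum: -1 + 2 + 3 = 4  ✗
1 ≤ 6 ≤ 7 (triangle on l)
L = 3 + 4 + 6 = 13 (odd)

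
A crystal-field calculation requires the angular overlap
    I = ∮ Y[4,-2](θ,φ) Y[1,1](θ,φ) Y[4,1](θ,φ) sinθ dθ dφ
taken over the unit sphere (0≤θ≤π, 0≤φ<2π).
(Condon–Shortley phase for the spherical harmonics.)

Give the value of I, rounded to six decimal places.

0.000000

L=9 odd ⇒ parity kills the (l;000) factor ⇒ I = 0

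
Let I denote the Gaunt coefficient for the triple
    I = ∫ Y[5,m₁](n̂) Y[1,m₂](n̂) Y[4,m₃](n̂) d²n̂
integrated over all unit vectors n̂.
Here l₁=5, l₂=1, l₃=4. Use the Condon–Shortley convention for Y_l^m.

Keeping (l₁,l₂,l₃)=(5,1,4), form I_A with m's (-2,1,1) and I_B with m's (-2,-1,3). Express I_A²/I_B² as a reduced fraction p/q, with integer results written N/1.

7/1

l's match ⇒ only the (l;m) 3-j factors differ between A and B.
A: triangle coeff Δ(5,1,4) = 1/495; Σ_t [2,2]: t=2:+1/1440 = 1/1440; (3j)²=7/165 [(5 1 4; -2 1 1)], sign=-1
B: triangle coeff Δ(5,1,4) = 1/495; Σ_t [0,0]: t=0:+1/10080 = 1/10080; (3j)²=1/165 [(5 1 4; -2 -1 3)], sign=-1
I_A²/I_B² = (7/165)/(1/165) = 7/1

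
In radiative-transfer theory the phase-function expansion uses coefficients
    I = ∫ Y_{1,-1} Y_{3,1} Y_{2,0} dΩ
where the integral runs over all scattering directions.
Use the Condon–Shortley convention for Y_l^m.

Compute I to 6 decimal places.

-0.202301

Checks pass: Σm=0; 6 even; l₃=2∈[2,4].
(2·1+1)(2·3+1)(2·2+1) = 105
Δ: 2! 0! 4! / 7! → 1/105
sum: t=1:−1/4 = -1/4
3j²(1 3 2; 0 0 0) = Δ·Π!·Σ² = 3/35  (sign -1)
sum: t=2:+1/8 = 1/8
3j²(1 3 2; -1 1 0) = Δ·Π!·Σ² = 2/35  (sign +1)
combine: 4πI² = 105·3/35·2/35 = 18/35
take √, sign -1: I = -0.20230066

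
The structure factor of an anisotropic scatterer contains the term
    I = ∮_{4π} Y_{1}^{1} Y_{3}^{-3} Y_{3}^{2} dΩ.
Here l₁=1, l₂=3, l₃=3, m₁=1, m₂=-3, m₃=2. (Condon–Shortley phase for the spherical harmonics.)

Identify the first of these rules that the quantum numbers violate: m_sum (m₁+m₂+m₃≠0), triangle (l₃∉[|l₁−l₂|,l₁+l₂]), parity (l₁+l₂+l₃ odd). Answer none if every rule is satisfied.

parity

Σmᵢ = 0  ✓
l₃∈[|l₁−l₂|,l₁+l₂]=[2,4], have l₃=3  ✓
Σlᵢ = 7 ⇒ odd  ✗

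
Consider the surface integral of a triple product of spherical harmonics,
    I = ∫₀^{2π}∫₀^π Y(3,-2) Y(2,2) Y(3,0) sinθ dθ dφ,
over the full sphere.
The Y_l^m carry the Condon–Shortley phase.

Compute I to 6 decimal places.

-0.188063

Rules hold: Σm=0, L=8 even, 1≤3≤5.
N = 7·5·7 = 245
Δ = 2!·4!·2!/9! = 1/3780
Racah Σ t=0..2: t=0:+1/24 t=1:−1/4 t=2:+1/24 = -1/6
⇒ 3j(3 2 3; 0 0 0)² = 4/105, sgn +1
Racah Σ t=2..2: t=2:+1/24 = 1/24
⇒ 3j(3 2 3; -2 2 0)² = 1/21, sgn -1
4πI² = N·(3j₀)²·(3jₘ)² = 4/9
I = -1·√(0.444444/4π) = -0.18806319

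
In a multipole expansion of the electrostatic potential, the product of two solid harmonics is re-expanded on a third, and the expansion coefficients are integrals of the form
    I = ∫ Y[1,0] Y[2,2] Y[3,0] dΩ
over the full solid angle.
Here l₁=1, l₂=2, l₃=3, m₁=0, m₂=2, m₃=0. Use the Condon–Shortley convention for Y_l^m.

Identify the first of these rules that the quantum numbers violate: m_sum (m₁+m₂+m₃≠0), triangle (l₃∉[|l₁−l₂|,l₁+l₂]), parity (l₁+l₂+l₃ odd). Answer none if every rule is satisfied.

m_sum

Σmᵢ = 2  ✗
l₃∈[|l₁−l₂|,l₁+l₂]=[1,3], have l₃=3
Σlᵢ = 6 ⇒ even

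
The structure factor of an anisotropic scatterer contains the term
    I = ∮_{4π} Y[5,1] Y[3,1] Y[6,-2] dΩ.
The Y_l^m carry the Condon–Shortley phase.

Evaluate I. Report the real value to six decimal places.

0.134828

m-sum 0 ✓  L=14 even ✓  2≤6≤8 ✓
Π(2lᵢ+1) = 11×7×13 = 1001
triangle coeff Δ(5,3,6) = 1/675675
Σ_t [0,2]: t=0:+1/8640 t=1:−1/2304 t=2:+1/8640 = -7/34560
(3j)²=7/429 [(5 3 6; 0 0 0)], sign=-1
Σ_t [0,2]: t=0:+1/27648 t=1:−1/4320 t=2:+1/11520 = -1/9216
(3j)²=2/143 [(5 3 6; 1 1 -2)], sign=-1
⇒ 4πI² = 98/429
I = (+1)√(98/429/(4π)) = 0.13482780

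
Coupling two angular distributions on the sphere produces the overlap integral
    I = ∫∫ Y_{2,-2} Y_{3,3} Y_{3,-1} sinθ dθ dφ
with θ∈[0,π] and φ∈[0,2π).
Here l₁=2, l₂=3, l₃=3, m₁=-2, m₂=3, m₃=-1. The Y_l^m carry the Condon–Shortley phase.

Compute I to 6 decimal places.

Rules hold: Σm=0, L=8 even, 1≤3≤5.
N = 5·7·7 = 245
Δ = 2!·2!·4!/9! = 1/3780
Racah Σ t=0..2: t=0:+1/24 t=1:−1/4 t=2:+1/24 = -1/6
⇒ 3j(2 3 3; 0 0 0)² = 4/105, sgn +1
Racah Σ t=2..2: t=2:+1/96 = 1/96
⇒ 3j(2 3 3; -2 3 -1)² = 1/42, sgn +1
4πI² = N·(3j₀)²·(3jₘ)² = 2/9
I = +1·√(0.222222/4π) = 0.13298076

0.132981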